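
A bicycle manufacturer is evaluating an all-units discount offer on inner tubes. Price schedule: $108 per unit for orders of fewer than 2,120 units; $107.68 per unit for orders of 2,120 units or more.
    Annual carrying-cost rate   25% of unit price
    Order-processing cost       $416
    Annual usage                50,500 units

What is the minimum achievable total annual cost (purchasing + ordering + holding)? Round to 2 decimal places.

H₁ = 25%×$108 = $27.0000;  H₂ = 25%×$107.68 = $26.9200
EOQ₁ = √(2×50,500×416/27.0000) = 1,247.46  (< 2,120, feasible at tier 1)
EOQ₂ = √(2×50,500×416/26.9200) = 1,249.31  (< 2,120 → use Q = 2,120 at tier-2 price)
TC(tier 1 (EOQ₁), Q≈1,247.5) = $5,487,681.33
TC(tier 2, Q≈2,120.0) = $5,476,284.63
Minimum at tier 2: $5,476,284.63

$5,476,284.63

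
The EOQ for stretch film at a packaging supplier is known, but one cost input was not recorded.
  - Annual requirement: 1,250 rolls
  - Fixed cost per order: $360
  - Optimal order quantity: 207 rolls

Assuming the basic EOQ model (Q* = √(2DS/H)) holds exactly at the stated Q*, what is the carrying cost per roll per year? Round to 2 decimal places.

$21.00

From Q* = √(2DS/H) ⇒ Q*² = 2DS/H.
H = 2DS / Q² = 2 × 1,250 × 360 / 207² = 21.0040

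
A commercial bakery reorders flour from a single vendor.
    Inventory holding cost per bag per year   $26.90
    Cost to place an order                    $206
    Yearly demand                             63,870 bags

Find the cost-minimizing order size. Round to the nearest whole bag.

989 bags

Optimal lot size Q* = (2 × 63,870 × $206 / $26.9)^½ ≈ 989.06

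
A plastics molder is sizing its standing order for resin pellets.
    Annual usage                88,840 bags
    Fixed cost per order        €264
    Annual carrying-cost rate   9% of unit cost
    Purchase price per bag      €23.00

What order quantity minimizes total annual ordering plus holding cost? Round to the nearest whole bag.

H = i·C = 0.09 × €23 = €2.0700 per bag-year
EOQ = √(2DS/H) = √(2 × 88,840 × 264 / 2.07)
    = √(22,660,637.68) ≈ 4,760.32

4,760 bags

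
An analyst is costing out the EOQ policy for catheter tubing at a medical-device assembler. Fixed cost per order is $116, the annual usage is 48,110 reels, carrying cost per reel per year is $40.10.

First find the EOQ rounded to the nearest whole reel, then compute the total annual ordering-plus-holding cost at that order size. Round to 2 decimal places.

2DS/H = 2·48,110·116/40.1 = 278,342.14
EOQ = √278,342.14 ≈ 527.58 → Q = 528 reels
Orders/yr = 48,110/528 = 91.117; ordering cost = 91.117 × $116 = $10,569.62
Average inventory = 528/2 = 264; holding cost = 264 × $40.1 = $10,586.40
Total = $10,569.62 + $10,586.40 = $21,156.02

$21,156.02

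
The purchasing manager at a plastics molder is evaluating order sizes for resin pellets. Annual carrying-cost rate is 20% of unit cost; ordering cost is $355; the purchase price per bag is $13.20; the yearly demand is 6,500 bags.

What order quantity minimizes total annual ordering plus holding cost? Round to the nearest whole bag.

Holding cost per bag per year: H = 20% × $13.2 = $2.6400
Q* = √(2·D·S / H) = √(2·6,500·355 / 2.64) = √1,748,106.1 ≈ 1,322.16

1,322 bags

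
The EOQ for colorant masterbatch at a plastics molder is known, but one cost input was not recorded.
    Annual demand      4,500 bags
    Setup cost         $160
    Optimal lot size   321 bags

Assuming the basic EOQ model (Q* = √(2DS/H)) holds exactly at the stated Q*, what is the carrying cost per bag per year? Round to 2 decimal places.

$13.98

Since Q* = (2DS/H)^½, squaring gives Q*²·H = 2DS.
H = 2DS / Q² = 2 × 4,500 × 160 / 321² = 13.9750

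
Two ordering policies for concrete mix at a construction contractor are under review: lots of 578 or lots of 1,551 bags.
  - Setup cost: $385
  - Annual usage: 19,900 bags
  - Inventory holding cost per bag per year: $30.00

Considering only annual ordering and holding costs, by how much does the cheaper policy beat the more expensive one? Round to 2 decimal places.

TC(Q) = (D/Q)S + (Q/2)H
TC(578) = (19,900/578)×385 + (578/2)×30 = $21,925.19
TC(1,551) = (19,900/1,551)×385 + (1,551/2)×30 = $28,204.72
Lots of 578 are cheaper by $6,279.53.

$6,279.53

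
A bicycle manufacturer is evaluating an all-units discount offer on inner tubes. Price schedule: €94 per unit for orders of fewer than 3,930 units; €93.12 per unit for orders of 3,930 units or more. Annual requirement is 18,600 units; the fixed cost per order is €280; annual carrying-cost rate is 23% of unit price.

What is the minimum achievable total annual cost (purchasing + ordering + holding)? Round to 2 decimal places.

€1,763,406.46

H₁ = 23%×€94 = €21.6200;  H₂ = 23%×€93.12 = €21.4176
EOQ₁ = √(2×18,600×280/21.6200) = 694.10  (< 3,930, feasible at tier 1)
EOQ₂ = √(2×18,600×280/21.4176) = 697.37  (< 3,930 → use Q = 3,930 at tier-2 price)
TC(tier 1 (EOQ₁), Q≈694.1) = €1,763,406.46
TC(tier 2, Q≈3,930.0) = €1,775,442.77
Minimum at tier 1 (EOQ₁): €1,763,406.46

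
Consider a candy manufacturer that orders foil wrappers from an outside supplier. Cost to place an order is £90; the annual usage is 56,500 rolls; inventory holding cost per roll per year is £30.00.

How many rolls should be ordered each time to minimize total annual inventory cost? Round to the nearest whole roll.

2DS/H = 2·56,500·90/30 = 339,000.00
EOQ = √339,000.00 ≈ 582.24

582 rolls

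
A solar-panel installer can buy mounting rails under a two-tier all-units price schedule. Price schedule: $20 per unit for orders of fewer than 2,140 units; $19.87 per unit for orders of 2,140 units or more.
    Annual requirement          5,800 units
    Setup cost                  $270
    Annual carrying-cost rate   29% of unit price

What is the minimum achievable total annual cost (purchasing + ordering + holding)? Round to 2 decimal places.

$120,262.11

H₁ = 29%×$20 = $5.8000;  H₂ = 29%×$19.87 = $5.7623
EOQ₁ = √(2×5,800×270/5.8000) = 734.85  (< 2,140, feasible at tier 1)
EOQ₂ = √(2×5,800×270/5.7623) = 737.25  (< 2,140 → use Q = 2,140 at tier-2 price)
TC(tier 1 (EOQ₁), Q≈734.8) = $120,262.11
TC(tier 2, Q≈2,140.0) = $122,143.44
Minimum at tier 1 (EOQ₁): $120,262.11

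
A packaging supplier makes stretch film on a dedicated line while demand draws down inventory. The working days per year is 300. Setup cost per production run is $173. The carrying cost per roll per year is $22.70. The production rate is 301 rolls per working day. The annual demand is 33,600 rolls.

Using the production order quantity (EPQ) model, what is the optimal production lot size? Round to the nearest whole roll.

d = 33,600/300 = 112.0000 rolls/day;  effective holding cost H(1 − d/p) = 22.7·(1 − 112.0000/301) = 14.25349
Q* = √(2DS / H_eff) = √(2·33,600·173 / 14.25349) ≈ 903.12

903 rolls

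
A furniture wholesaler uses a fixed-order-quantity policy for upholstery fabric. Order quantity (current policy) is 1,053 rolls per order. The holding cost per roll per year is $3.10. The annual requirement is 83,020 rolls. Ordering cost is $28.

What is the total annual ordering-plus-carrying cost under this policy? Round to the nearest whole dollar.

Annual ordering cost = (D/Q)·S = (83,020/1,053) × 28 = $2,207.56
Annual holding cost  = (Q/2)·H = (1,053/2) × 3.1 = $1,632.15
Total = $2,207.56 + $1,632.15 = $3,839.71

$3,840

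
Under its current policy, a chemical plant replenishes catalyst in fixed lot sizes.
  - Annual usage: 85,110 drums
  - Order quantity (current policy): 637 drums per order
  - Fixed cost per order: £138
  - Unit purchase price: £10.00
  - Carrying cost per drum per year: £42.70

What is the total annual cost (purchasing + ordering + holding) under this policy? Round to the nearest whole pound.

Annual ordering cost = (D/Q)·S = (85,110/637) × 138 = £18,438.27
Annual holding cost  = (Q/2)·H = (637/2) × 42.7 = £13,599.95
Purchase cost = D·C = 85,110 × 10 = £851,100.00
Total = £18,438.27 + £13,599.95 + £851,100.00 = £883,138.22

£883,138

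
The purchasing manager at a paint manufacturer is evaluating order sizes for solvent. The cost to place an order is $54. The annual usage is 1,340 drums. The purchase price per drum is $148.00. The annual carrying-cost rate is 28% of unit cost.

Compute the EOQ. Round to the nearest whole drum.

59 drums

Holding cost per drum per year: H = 28% × $148 = $41.4400
Q* = √(2·D·S / H) = √(2·1,340·54 / 41.44) = √3,492.3 ≈ 59.10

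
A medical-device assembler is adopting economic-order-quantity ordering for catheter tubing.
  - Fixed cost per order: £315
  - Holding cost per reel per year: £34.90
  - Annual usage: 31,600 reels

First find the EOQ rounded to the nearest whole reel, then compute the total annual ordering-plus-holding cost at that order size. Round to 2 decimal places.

£26,358.86

2DS/H = 2·31,600·315/34.9 = 570,429.80
EOQ = √570,429.80 ≈ 755.27 → Q = 755 reels
Ordering: D/Q × S = 31,600/755 × £315 = £13,184.11
Holding:  Q/2 × H = 755/2 × £34.9 = £13,174.75
Total = £13,184.11 + £13,174.75 = £26,358.86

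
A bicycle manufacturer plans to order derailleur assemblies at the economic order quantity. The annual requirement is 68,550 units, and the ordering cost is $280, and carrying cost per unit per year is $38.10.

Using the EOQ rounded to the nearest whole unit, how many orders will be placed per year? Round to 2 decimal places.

EOQ = √(2DS/H) = √(2 × 68,550 × 280 / 38.1)
    = √(1,007,559.06) ≈ 1,003.77 → Q = 1,004
N = D/Q = 68,550/1,004 ≈ 68.277 orders/yr

68.28 orders per year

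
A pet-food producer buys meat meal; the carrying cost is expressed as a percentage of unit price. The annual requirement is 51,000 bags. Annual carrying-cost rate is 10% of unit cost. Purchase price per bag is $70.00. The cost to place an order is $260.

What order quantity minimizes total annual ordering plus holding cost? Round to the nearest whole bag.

H = i·C = 0.1 × $70 = $7.0000 per bag-year
2DS/H = 2·51,000·260/7 = 3,788,571.43
EOQ = √3,788,571.43 ≈ 1,946.43

1,946 bags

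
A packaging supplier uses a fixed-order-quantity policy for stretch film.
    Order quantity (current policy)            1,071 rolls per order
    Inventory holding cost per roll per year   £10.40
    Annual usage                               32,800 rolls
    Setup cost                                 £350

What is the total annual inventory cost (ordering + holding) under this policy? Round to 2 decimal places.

£16,288.15

Annual ordering cost = (D/Q)·S = (32,800/1,071) × 350 = £10,718.95
Annual holding cost  = (Q/2)·H = (1,071/2) × 10.4 = £5,569.20
Total = £10,718.95 + £5,569.20 = £16,288.15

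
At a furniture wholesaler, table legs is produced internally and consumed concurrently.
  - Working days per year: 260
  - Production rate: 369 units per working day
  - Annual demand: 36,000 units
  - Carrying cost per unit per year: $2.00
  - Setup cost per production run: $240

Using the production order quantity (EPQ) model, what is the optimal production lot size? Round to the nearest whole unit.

3,719 units

Daily demand d = 36,000/260 = 138.462; p = 369; 1 − d/p = 0.62477
EPQ = √(2DS / (H(1 − d/p)))
    = √(2 × 36,000 × 240 / (2 × 0.62477)) ≈ 3,718.76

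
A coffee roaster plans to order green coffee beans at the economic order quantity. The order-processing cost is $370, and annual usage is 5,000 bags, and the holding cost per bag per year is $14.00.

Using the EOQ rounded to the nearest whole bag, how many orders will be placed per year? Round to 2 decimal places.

Q* = √(2·D·S / H) = √(2·5,000·370 / 14) = √264,285.7 ≈ 514.09 → Q = 514
N = D/Q = 5,000/514 ≈ 9.728 orders/yr

9.73 orders per year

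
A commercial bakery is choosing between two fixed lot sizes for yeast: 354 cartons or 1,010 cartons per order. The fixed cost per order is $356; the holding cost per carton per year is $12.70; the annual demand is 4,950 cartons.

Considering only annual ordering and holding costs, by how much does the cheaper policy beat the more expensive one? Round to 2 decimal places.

$932.39

For each Q, cost = (D/Q)·S + (Q/2)·H.
TC(354) = (4,950/354)×356 + (354/2)×12.7 = $7,225.87
TC(1,010) = (4,950/1,010)×356 + (1,010/2)×12.7 = $8,158.25
Cheaper: Q = 354.  Difference = $932.39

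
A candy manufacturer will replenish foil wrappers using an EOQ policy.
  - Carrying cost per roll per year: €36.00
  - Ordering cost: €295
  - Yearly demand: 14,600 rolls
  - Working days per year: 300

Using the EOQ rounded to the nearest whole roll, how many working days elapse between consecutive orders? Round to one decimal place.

10.0 days

EOQ = √(2DS/H) = √(2 × 14,600 × 295 / 36)
    = √(239,277.78) ≈ 489.16 → Q = 489 rolls
Days between orders = 300 / (D/Q) = 300 / 29.857 ≈ 10.048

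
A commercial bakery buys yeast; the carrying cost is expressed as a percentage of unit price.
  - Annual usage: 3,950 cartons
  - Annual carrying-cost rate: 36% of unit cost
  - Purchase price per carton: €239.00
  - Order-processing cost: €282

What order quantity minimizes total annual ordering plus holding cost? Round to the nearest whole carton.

161 cartons

Carrying cost H = €239 × 36% = €86.0400/carton/yr
EOQ = √(2DS/H) = √(2 × 3,950 × 282 / 86.04)
    = √(25,892.61) ≈ 160.91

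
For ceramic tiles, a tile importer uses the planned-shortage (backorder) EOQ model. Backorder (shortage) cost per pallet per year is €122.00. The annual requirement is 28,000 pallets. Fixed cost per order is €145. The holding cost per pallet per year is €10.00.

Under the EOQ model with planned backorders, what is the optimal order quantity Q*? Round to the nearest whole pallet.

Basic EOQ = √(2·28,000·145/10) = 901.110
Backorder adjustment √((H+b)/b) = √((10+122)/122) = 1.0402
Q* = 901.110 × 1.0402 ≈ 937.31

937 pallets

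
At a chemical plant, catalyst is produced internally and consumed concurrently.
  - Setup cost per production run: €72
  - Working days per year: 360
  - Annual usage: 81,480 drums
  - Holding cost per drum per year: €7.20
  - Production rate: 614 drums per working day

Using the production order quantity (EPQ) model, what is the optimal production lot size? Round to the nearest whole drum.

d = 81,480/360 = 226.3333 drums/day;  effective holding cost H(1 − d/p) = 7.2·(1 − 226.3333/614) = 4.54593
Q* = √(2DS / H_eff) = √(2·81,480·72 / 4.54593) ≈ 1,606.55

1,607 drums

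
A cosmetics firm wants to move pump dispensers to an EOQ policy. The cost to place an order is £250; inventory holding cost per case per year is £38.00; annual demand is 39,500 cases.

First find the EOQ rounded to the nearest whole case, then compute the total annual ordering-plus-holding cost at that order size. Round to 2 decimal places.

£27,395.26

2DS/H = 2·39,500·250/38 = 519,736.84
EOQ = √519,736.84 ≈ 720.93 → Q = 721 cases
Orders/yr = 39,500/721 = 54.785; ordering cost = 54.785 × £250 = £13,696.26
Average inventory = 721/2 = 360.5; holding cost = 360.5 × £38 = £13,699.00
Total = £13,696.26 + £13,699.00 = £27,395.26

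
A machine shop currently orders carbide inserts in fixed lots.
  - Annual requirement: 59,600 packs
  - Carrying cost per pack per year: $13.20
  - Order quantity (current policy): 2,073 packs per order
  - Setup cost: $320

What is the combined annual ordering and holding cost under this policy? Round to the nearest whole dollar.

Annual ordering cost = (D/Q)·S = (59,600/2,073) × 320 = $9,200.19
Annual holding cost  = (Q/2)·H = (2,073/2) × 13.2 = $13,681.80
Total = $9,200.19 + $13,681.80 = $22,881.99

$22,882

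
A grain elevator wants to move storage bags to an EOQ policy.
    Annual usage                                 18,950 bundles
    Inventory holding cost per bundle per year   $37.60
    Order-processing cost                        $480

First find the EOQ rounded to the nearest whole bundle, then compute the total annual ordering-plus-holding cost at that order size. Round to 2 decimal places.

EOQ = √(2DS/H) = √(2 × 18,950 × 480 / 37.6)
    = √(483,829.79) ≈ 695.58 → Q = 696 bundles
Ordering: D/Q × S = 18,950/696 × $480 = $13,068.97
Holding:  Q/2 × H = 696/2 × $37.6 = $13,084.80
Total = $13,068.97 + $13,084.80 = $26,153.77

$26,153.77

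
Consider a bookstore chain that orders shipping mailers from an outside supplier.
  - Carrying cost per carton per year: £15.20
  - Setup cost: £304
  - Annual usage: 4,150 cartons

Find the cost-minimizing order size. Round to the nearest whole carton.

EOQ = √(2DS/H) = √(2 × 4,150 × 304 / 15.2)
    = √(166,000.00) ≈ 407.43

407 cartons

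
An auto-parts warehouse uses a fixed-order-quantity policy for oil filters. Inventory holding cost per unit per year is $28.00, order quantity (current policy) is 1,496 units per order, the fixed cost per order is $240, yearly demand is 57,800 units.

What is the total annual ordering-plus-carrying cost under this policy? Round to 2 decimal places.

$30,216.73

Orders/yr = 57,800/1,496 = 38.636; ordering cost = 38.636 × $240 = $9,272.73
Average inventory = 1,496/2 = 748; holding cost = 748 × $28 = $20,944.00
Total = $9,272.73 + $20,944.00 = $30,216.73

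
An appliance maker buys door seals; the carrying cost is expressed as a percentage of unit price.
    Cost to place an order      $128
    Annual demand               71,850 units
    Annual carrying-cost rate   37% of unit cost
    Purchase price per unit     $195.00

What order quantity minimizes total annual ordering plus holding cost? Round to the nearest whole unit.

505 units

H = i·C = 0.37 × $195 = $72.1500 per unit-year
2DS/H = 2·71,850·128/72.15 = 254,935.55
EOQ = √254,935.55 ≈ 504.91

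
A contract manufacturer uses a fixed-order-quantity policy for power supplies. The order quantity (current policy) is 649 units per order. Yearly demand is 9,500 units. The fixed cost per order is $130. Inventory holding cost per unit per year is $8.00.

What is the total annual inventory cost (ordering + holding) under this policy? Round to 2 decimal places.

$4,498.93

Ordering: D/Q × S = 9,500/649 × $130 = $1,902.93
Holding:  Q/2 × H = 649/2 × $8 = $2,596.00
Total = $1,902.93 + $2,596.00 = $4,498.93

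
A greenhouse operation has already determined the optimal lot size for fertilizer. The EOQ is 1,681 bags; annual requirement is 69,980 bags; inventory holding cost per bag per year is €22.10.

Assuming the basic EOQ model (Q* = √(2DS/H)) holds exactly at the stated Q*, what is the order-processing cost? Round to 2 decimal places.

€446.19

From Q* = √(2DS/H) ⇒ Q*² = 2DS/H.
S = Q²H / (2D) = 1,681² × 22.1 / (2 × 69,980) = 446.1940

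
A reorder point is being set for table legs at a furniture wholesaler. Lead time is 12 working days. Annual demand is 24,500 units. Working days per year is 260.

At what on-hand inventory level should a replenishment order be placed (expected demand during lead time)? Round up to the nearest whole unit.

Daily demand d = 24,500 / 260 = 94.231 units/day
Demand during lead time = 94.231 × 12 = 1,130.77
Reorder point = 1,130.77 → round up

1,131 units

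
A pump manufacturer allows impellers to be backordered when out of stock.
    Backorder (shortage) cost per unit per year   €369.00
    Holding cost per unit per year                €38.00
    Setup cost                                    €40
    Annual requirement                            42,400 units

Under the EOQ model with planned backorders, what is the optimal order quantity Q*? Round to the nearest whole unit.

Q* = √(2DS/H) · √((H + b)/b)
   = √(2 × 42,400 × 40 / 38) · √((38 + 369) / 369)
   = 298.769 × 1.0502 ≈ 313.78

314 units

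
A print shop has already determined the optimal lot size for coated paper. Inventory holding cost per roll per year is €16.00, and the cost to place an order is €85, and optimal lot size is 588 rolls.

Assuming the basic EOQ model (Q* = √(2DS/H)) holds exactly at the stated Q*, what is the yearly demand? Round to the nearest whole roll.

32,541 rolls per year

EOQ relation: Q² = 2DS/H, so rearrange for the unknown.
D = Q²H / (2S) = 588² × 16 / (2 × 85) = 32,540.61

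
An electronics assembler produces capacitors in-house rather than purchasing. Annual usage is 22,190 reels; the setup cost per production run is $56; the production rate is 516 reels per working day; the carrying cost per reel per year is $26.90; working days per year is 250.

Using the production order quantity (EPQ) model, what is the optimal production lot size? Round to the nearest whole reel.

d = 22,190/250 = 88.7600 reels/day;  effective holding cost H(1 − d/p) = 26.9·(1 − 88.7600/516) = 22.27278
Q* = √(2DS / H_eff) = √(2·22,190·56 / 22.27278) ≈ 334.04

334 reels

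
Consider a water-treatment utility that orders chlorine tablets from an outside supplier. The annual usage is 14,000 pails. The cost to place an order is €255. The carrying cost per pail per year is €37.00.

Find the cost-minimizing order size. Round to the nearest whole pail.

439 pails

Optimal lot size Q* = (2 × 14,000 × €255 / €37)^½ ≈ 439.29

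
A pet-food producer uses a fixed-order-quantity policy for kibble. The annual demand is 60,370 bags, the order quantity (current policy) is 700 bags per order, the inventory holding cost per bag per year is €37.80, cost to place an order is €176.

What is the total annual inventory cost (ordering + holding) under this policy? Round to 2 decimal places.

€28,408.74

Annual ordering cost = (D/Q)·S = (60,370/700) × 176 = €15,178.74
Annual holding cost  = (Q/2)·H = (700/2) × 37.8 = €13,230.00
Total = €15,178.74 + €13,230.00 = €28,408.74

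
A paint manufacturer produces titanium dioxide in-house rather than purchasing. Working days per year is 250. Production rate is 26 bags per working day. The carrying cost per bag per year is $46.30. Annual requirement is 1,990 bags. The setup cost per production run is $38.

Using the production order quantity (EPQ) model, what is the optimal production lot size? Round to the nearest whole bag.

69 bags

d = 1,990/250 = 7.9600 bags/day;  effective holding cost H(1 − d/p) = 46.3·(1 − 7.9600/26) = 32.12508
Q* = √(2DS / H_eff) = √(2·1,990·38 / 32.12508) ≈ 68.61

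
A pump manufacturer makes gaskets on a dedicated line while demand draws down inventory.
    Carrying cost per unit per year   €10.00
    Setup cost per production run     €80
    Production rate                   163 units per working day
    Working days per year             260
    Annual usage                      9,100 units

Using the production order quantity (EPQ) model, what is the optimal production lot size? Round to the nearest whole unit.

Daily demand d = 9,100/260 = 35.000; p = 163; 1 − d/p = 0.78528
EPQ = √(2DS / (H(1 − d/p)))
    = √(2 × 9,100 × 80 / (10 × 0.78528)) ≈ 430.60

431 units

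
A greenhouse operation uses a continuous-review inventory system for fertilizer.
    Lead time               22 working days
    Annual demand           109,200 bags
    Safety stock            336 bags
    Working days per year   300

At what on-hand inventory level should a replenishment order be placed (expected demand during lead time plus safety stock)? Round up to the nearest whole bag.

Daily demand d = 109,200 / 300 = 364.000 bags/day
Demand during lead time = 364.000 × 22 = 8,008.00
Reorder point = 8,008.00 + 336 = 8,344.00 → round up

8,344 bags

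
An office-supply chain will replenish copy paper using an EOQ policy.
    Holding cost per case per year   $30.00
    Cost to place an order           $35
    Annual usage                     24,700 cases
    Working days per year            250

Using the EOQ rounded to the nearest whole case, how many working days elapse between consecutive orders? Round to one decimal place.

2.4 days

EOQ = √(2DS/H) = √(2 × 24,700 × 35 / 30)
    = √(57,633.33) ≈ 240.07 → Q = 240 cases
T = Q/D × 250 days = 240/24,700 × 250 = 2.429 days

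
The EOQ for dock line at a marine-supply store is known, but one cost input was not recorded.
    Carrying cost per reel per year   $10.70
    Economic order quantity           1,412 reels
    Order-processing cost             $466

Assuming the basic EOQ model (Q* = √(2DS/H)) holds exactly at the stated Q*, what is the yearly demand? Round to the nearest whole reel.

From Q* = √(2DS/H) ⇒ Q*² = 2DS/H.
D = Q²H / (2S) = 1,412² × 10.7 / (2 × 466) = 22,889.55

22,890 reels per year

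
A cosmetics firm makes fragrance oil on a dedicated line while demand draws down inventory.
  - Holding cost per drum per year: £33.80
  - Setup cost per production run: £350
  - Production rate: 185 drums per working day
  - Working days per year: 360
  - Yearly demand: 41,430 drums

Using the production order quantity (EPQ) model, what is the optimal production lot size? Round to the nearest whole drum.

1,507 drums

d = 41,430/360 = 115.0833 drums/day;  effective holding cost H(1 − d/p) = 33.8·(1 − 115.0833/185) = 12.77396
Q* = √(2DS / H_eff) = √(2·41,430·350 / 12.77396) ≈ 1,506.76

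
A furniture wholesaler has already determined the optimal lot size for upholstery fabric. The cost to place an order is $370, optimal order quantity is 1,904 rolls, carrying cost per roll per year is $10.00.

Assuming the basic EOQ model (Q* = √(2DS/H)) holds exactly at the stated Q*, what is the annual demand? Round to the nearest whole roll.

48,989 rolls per year

EOQ relation: Q² = 2DS/H, so rearrange for the unknown.
D = Q²H / (2S) = 1,904² × 10 / (2 × 370) = 48,989.41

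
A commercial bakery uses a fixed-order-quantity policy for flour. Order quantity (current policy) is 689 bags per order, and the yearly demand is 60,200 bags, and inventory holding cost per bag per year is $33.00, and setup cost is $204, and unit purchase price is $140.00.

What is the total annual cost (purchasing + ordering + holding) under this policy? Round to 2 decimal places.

$8,457,192.59

Annual ordering cost = (D/Q)·S = (60,200/689) × 204 = $17,824.09
Annual holding cost  = (Q/2)·H = (689/2) × 33 = $11,368.50
Purchase cost = D·C = 60,200 × 140 = $8,428,000.00
Total = $17,824.09 + $11,368.50 + $8,428,000.00 = $8,457,192.59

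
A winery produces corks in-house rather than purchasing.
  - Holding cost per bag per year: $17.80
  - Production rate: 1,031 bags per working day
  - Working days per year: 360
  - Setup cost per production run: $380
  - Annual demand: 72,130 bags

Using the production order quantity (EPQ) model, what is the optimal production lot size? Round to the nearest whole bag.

1,955 bags

Daily demand d = 72,130/360 = 200.361; p = 1031; 1 − d/p = 0.80566
EPQ = √(2DS / (H(1 − d/p)))
    = √(2 × 72,130 × 380 / (17.8 × 0.80566)) ≈ 1,955.14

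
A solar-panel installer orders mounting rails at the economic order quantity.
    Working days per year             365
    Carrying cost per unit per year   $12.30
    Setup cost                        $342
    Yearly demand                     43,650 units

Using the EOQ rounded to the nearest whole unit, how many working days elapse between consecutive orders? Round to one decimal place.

Optimal lot size Q* = (2 × 43,650 × $342 / $12.3)^½ ≈ 1,558.00 → Q = 1,558 units
Days between orders = 365 / (D/Q) = 365 / 28.017 ≈ 13.028

13.0 days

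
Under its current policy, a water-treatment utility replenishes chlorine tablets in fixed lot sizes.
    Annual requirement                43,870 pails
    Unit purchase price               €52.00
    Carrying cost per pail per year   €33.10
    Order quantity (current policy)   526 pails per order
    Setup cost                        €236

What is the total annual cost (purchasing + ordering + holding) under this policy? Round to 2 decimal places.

Annual ordering cost = (D/Q)·S = (43,870/526) × 236 = €19,683.12
Annual holding cost  = (Q/2)·H = (526/2) × 33.1 = €8,705.30
Purchase cost = D·C = 43,870 × 52 = €2,281,240.00
Total = €19,683.12 + €8,705.30 + €2,281,240.00 = €2,309,628.42

€2,309,628.42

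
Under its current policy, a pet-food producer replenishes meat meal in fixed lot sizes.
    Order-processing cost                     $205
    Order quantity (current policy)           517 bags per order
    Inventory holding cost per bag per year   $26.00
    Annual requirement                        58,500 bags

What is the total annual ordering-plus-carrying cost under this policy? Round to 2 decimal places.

$29,917.32

Orders/yr = 58,500/517 = 113.153; ordering cost = 113.153 × $205 = $23,196.32
Average inventory = 517/2 = 258.5; holding cost = 258.5 × $26 = $6,721.00
Total = $23,196.32 + $6,721.00 = $29,917.32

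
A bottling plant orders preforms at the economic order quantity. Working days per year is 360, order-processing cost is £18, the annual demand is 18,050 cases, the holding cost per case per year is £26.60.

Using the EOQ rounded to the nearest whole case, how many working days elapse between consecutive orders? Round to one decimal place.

3.1 days

Q* = √(2·D·S / H) = √(2·18,050·18 / 26.6) = √24,428.6 ≈ 156.30 → Q = 156 cases
Cycle time = (working days × Q)/D = (360 × 156) / 18,050 = 3.111 days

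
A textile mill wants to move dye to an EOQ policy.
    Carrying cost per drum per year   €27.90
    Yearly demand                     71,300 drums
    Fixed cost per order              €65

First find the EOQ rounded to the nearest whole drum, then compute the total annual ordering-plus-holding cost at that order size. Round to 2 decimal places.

Optimal lot size Q* = (2 × 71,300 × €65 / €27.9)^½ ≈ 576.39 → Q = 576 drums
Ordering: D/Q × S = 71,300/576 × €65 = €8,046.01
Holding:  Q/2 × H = 576/2 × €27.9 = €8,035.20
Total = €8,046.01 + €8,035.20 = €16,081.21

€16,081.21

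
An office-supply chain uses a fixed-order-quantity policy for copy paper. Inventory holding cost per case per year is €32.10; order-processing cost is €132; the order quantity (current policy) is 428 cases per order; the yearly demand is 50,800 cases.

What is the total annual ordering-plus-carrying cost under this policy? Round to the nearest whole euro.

Annual ordering cost = (D/Q)·S = (50,800/428) × 132 = €15,667.29
Annual holding cost  = (Q/2)·H = (428/2) × 32.1 = €6,869.40
Total = €15,667.29 + €6,869.40 = €22,536.69

€22,537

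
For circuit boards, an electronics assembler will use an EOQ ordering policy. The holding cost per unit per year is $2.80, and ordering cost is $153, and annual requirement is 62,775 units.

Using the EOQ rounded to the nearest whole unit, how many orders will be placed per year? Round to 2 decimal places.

23.97 orders per year

Q* = √(2·D·S / H) = √(2·62,775·153 / 2.8) = √6,860,410.7 ≈ 2,619.24 → Q = 2,619
N = D/Q = 62,775/2,619 ≈ 23.969 orders/yr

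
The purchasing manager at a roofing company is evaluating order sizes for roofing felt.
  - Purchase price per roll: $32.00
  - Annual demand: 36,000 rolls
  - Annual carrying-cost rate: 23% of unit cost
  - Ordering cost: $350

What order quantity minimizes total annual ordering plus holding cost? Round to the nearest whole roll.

Holding cost per roll per year: H = 23% × $32 = $7.3600
Optimal lot size Q* = (2 × 36,000 × $350 / $7.36)^½ ≈ 1,850.38

1,850 rolls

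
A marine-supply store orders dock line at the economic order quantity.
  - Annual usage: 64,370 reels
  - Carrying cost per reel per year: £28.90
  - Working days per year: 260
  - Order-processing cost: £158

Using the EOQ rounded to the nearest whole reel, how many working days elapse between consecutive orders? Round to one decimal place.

3.4 days

EOQ = √(2DS/H) = √(2 × 64,370 × 158 / 28.9)
    = √(703,838.06) ≈ 838.95 → Q = 839 reels
Cycle time = (working days × Q)/D = (260 × 839) / 64,370 = 3.389 days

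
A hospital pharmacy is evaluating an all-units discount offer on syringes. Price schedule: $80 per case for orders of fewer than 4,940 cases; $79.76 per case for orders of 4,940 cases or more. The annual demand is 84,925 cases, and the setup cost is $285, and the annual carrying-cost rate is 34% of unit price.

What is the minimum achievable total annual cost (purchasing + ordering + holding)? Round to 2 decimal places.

H₁ = 34%×$80 = $27.2000;  H₂ = 34%×$79.76 = $27.1184
EOQ₁ = √(2×84,925×285/27.2000) = 1,334.05  (< 4,940, feasible at tier 1)
EOQ₂ = √(2×84,925×285/27.1184) = 1,336.05  (< 4,940 → use Q = 4,940 at tier-2 price)
TC(tier 1 (EOQ₁), Q≈1,334.0) = $6,830,286.05
TC(tier 2, Q≈4,940.0) = $6,845,499.97
Minimum at tier 1 (EOQ₁): $6,830,286.05

$6,830,286.05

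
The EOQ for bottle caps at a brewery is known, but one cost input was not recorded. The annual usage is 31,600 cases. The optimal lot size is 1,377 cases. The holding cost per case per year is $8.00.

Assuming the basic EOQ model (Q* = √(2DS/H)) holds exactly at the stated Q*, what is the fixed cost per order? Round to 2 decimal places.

EOQ relation: Q² = 2DS/H, so rearrange for the unknown.
S = Q²H / (2D) = 1,377² × 8 / (2 × 31,600) = 240.0163

$240.02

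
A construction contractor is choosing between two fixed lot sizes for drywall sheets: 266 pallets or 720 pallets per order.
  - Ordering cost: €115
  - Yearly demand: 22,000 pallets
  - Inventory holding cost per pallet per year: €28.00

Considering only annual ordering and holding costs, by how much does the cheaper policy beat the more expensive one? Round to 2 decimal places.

€358.61

TC(Q) = (D/Q)S + (Q/2)H
TC(266) = (22,000/266)×115 + (266/2)×28 = €13,235.28
TC(720) = (22,000/720)×115 + (720/2)×28 = €13,593.89
Cheaper: Q = 266.  Difference = €358.61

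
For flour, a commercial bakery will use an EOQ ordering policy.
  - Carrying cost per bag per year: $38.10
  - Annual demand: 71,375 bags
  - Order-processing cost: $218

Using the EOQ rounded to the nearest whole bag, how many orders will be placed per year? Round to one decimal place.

2DS/H = 2·71,375·218/38.1 = 816,784.78
EOQ = √816,784.78 ≈ 903.76 → Q = 904
N = D/Q = 71,375/904 ≈ 78.955 orders/yr

79.0 orders per year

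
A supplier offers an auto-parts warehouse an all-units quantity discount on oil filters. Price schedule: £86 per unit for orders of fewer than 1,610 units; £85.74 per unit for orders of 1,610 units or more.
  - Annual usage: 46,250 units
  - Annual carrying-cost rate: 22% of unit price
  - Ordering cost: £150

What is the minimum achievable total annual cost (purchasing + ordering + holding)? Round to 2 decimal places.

H₁ = 22%×£86 = £18.9200;  H₂ = 22%×£85.74 = £18.8628
EOQ₁ = √(2×46,250×150/18.9200) = 856.36  (< 1,610, feasible at tier 1)
EOQ₂ = √(2×46,250×150/18.8628) = 857.66  (< 1,610 → use Q = 1,610 at tier-2 price)
TC(tier 1 (EOQ₁), Q≈856.4) = £3,993,702.31
TC(tier 2, Q≈1,610.0) = £3,984,968.56
Minimum at tier 2: £3,984,968.56

£3,984,968.56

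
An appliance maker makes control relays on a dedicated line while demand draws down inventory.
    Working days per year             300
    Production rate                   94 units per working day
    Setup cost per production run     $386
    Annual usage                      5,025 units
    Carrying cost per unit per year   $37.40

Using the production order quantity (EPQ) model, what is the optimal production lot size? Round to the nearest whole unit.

Daily demand d = 5,025/300 = 16.750; p = 94; 1 − d/p = 0.82181
EPQ = √(2DS / (H(1 − d/p)))
    = √(2 × 5,025 × 386 / (37.4 × 0.82181)) ≈ 355.27

355 units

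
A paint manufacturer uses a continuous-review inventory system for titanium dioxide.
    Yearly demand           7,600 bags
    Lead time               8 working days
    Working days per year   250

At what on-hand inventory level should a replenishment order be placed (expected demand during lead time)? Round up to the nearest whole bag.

Daily demand d = 7,600 / 250 = 30.400 bags/day
Demand during lead time = 30.400 × 8 = 243.20
Reorder point = 243.20 → round up

244 bags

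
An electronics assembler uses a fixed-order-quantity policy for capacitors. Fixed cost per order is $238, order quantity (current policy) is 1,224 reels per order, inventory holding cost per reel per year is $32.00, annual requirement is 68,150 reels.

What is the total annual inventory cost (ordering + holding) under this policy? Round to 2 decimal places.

Ordering: D/Q × S = 68,150/1,224 × $238 = $13,251.39
Holding:  Q/2 × H = 1,224/2 × $32 = $19,584.00
Total = $13,251.39 + $19,584.00 = $32,835.39

$32,835.39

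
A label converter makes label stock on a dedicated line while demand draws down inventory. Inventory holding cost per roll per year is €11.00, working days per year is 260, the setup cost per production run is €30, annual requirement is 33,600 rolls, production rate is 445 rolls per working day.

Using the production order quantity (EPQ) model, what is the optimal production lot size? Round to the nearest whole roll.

Daily demand d = 33,600/260 = 129.231; p = 445; 1 − d/p = 0.70959
EPQ = √(2DS / (H(1 − d/p)))
    = √(2 × 33,600 × 30 / (11 × 0.70959)) ≈ 508.21

508 rolls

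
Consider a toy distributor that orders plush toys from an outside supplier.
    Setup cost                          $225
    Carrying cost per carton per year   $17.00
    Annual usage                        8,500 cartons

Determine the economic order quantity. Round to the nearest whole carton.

474 cartons

Optimal lot size Q* = (2 × 8,500 × $225 / $17)^½ ≈ 474.34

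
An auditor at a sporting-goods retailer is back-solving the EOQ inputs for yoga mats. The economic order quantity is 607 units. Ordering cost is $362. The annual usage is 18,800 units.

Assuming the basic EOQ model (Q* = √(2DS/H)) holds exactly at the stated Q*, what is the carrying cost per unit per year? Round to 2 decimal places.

$36.94

Since Q* = (2DS/H)^½, squaring gives Q*²·H = 2DS.
H = 2DS / Q² = 2 × 18,800 × 362 / 607² = 36.9419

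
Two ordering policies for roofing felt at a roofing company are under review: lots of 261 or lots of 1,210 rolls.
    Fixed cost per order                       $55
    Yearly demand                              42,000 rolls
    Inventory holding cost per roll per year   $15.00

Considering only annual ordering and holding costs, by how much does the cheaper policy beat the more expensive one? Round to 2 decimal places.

$176.02

TC(Q) = (D/Q)S + (Q/2)H
TC(261) = (42,000/261)×55 + (261/2)×15 = $10,808.07
TC(1,210) = (42,000/1,210)×55 + (1,210/2)×15 = $10,984.09
Lots of 261 are cheaper by $176.02.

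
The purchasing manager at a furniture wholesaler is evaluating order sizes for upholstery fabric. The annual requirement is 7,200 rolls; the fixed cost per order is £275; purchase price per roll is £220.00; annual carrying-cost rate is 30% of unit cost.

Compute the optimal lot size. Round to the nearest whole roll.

245 rolls

H = i·C = 0.3 × £220 = £66.0000 per roll-year
Q* = √(2·D·S / H) = √(2·7,200·275 / 66) = √60,000.0 ≈ 244.95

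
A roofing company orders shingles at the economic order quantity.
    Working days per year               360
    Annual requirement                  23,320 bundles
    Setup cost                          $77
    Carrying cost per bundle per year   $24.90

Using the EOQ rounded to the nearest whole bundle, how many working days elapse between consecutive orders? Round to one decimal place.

5.9 days

Optimal lot size Q* = (2 × 23,320 × $77 / $24.9)^½ ≈ 379.77 → Q = 380 bundles
Days between orders = 360 / (D/Q) = 360 / 61.368 ≈ 5.866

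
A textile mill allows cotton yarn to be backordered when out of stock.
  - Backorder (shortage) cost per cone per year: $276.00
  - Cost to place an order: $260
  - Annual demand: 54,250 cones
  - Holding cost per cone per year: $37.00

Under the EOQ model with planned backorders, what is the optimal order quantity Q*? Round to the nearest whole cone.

930 cones

Q* = √(2DS/H) · √((H + b)/b)
   = √(2 × 54,250 × 260 / 37) · √((37 + 276) / 276)
   = 873.174 × 1.0649 ≈ 929.86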